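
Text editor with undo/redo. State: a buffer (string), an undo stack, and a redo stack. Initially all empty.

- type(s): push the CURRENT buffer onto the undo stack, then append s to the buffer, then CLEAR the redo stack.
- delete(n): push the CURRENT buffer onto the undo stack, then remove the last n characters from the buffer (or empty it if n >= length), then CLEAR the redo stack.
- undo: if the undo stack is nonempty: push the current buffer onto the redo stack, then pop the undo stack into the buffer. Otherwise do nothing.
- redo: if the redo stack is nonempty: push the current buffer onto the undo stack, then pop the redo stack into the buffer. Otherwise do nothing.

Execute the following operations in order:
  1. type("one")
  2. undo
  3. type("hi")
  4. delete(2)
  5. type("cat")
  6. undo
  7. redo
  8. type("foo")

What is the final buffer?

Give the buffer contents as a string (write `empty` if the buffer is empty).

After op 1 (type): buf='one' undo_depth=1 redo_depth=0
After op 2 (undo): buf='(empty)' undo_depth=0 redo_depth=1
After op 3 (type): buf='hi' undo_depth=1 redo_depth=0
After op 4 (delete): buf='(empty)' undo_depth=2 redo_depth=0
After op 5 (type): buf='cat' undo_depth=3 redo_depth=0
After op 6 (undo): buf='(empty)' undo_depth=2 redo_depth=1
After op 7 (redo): buf='cat' undo_depth=3 redo_depth=0
After op 8 (type): buf='catfoo' undo_depth=4 redo_depth=0

Answer: catfoo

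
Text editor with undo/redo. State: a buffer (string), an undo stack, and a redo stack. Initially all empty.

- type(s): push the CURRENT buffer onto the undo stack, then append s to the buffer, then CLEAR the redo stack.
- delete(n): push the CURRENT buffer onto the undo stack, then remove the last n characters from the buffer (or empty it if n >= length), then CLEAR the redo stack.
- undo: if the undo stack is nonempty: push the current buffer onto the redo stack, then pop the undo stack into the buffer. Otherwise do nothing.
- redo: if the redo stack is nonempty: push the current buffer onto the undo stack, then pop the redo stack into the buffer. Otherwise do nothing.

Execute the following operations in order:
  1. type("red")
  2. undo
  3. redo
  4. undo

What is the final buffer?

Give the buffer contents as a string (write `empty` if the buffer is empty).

After op 1 (type): buf='red' undo_depth=1 redo_depth=0
After op 2 (undo): buf='(empty)' undo_depth=0 redo_depth=1
After op 3 (redo): buf='red' undo_depth=1 redo_depth=0
After op 4 (undo): buf='(empty)' undo_depth=0 redo_depth=1

Answer: empty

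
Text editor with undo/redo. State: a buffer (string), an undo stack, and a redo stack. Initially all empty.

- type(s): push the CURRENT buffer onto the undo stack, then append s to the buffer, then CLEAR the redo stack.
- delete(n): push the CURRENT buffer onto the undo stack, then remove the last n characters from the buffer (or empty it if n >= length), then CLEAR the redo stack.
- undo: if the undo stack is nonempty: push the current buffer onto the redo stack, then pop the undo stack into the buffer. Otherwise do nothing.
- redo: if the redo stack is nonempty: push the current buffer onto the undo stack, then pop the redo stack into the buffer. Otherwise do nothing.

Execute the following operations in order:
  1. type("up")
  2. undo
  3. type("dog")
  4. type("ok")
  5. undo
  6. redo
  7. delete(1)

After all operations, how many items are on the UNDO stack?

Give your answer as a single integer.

After op 1 (type): buf='up' undo_depth=1 redo_depth=0
After op 2 (undo): buf='(empty)' undo_depth=0 redo_depth=1
After op 3 (type): buf='dog' undo_depth=1 redo_depth=0
After op 4 (type): buf='dogok' undo_depth=2 redo_depth=0
After op 5 (undo): buf='dog' undo_depth=1 redo_depth=1
After op 6 (redo): buf='dogok' undo_depth=2 redo_depth=0
After op 7 (delete): buf='dogo' undo_depth=3 redo_depth=0

Answer: 3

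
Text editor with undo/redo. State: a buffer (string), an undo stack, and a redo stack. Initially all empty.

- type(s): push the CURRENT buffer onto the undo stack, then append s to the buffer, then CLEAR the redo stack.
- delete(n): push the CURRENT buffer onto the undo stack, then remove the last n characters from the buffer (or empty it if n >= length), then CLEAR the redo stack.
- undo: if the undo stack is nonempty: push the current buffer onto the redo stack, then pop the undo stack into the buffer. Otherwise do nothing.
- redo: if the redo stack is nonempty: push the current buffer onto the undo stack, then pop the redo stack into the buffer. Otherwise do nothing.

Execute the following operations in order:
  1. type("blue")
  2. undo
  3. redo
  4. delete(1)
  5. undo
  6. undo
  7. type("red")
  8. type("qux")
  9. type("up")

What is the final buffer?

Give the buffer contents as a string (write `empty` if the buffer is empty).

After op 1 (type): buf='blue' undo_depth=1 redo_depth=0
After op 2 (undo): buf='(empty)' undo_depth=0 redo_depth=1
After op 3 (redo): buf='blue' undo_depth=1 redo_depth=0
After op 4 (delete): buf='blu' undo_depth=2 redo_depth=0
After op 5 (undo): buf='blue' undo_depth=1 redo_depth=1
After op 6 (undo): buf='(empty)' undo_depth=0 redo_depth=2
After op 7 (type): buf='red' undo_depth=1 redo_depth=0
After op 8 (type): buf='redqux' undo_depth=2 redo_depth=0
After op 9 (type): buf='redquxup' undo_depth=3 redo_depth=0

Answer: redquxup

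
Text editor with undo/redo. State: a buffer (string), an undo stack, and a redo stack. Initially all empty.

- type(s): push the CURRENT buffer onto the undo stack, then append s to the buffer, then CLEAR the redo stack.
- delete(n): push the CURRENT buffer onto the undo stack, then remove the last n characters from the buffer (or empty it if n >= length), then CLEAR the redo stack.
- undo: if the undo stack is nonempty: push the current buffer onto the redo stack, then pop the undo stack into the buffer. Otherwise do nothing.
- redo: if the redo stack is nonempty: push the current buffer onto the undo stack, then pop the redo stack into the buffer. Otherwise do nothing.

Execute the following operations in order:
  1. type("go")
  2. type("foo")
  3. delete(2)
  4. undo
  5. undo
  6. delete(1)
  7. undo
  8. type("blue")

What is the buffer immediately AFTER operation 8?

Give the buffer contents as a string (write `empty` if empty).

After op 1 (type): buf='go' undo_depth=1 redo_depth=0
After op 2 (type): buf='gofoo' undo_depth=2 redo_depth=0
After op 3 (delete): buf='gof' undo_depth=3 redo_depth=0
After op 4 (undo): buf='gofoo' undo_depth=2 redo_depth=1
After op 5 (undo): buf='go' undo_depth=1 redo_depth=2
After op 6 (delete): buf='g' undo_depth=2 redo_depth=0
After op 7 (undo): buf='go' undo_depth=1 redo_depth=1
After op 8 (type): buf='goblue' undo_depth=2 redo_depth=0

Answer: goblue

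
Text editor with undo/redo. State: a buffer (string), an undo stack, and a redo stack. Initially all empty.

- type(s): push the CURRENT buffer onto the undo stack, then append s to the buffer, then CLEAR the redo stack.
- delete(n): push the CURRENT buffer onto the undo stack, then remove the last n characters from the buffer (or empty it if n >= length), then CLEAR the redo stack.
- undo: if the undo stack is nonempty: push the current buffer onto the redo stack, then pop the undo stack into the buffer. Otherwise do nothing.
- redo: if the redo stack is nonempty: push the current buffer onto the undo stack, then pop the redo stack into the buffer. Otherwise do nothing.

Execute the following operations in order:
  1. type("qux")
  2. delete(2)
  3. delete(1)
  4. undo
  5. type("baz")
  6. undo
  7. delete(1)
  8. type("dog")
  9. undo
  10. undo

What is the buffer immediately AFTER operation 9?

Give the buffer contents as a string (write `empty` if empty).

After op 1 (type): buf='qux' undo_depth=1 redo_depth=0
After op 2 (delete): buf='q' undo_depth=2 redo_depth=0
After op 3 (delete): buf='(empty)' undo_depth=3 redo_depth=0
After op 4 (undo): buf='q' undo_depth=2 redo_depth=1
After op 5 (type): buf='qbaz' undo_depth=3 redo_depth=0
After op 6 (undo): buf='q' undo_depth=2 redo_depth=1
After op 7 (delete): buf='(empty)' undo_depth=3 redo_depth=0
After op 8 (type): buf='dog' undo_depth=4 redo_depth=0
After op 9 (undo): buf='(empty)' undo_depth=3 redo_depth=1

Answer: empty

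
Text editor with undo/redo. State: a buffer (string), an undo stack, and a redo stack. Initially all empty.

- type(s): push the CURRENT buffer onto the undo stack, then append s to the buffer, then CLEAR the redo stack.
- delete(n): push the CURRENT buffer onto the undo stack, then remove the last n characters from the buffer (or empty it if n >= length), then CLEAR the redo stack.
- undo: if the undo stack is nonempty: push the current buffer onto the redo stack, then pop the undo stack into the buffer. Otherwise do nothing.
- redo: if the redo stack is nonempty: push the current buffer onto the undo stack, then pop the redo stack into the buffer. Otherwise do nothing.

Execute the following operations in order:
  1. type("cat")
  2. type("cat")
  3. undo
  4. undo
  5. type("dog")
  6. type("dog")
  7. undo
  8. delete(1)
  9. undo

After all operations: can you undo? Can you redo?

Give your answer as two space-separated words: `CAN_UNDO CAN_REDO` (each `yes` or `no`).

Answer: yes yes

Derivation:
After op 1 (type): buf='cat' undo_depth=1 redo_depth=0
After op 2 (type): buf='catcat' undo_depth=2 redo_depth=0
After op 3 (undo): buf='cat' undo_depth=1 redo_depth=1
After op 4 (undo): buf='(empty)' undo_depth=0 redo_depth=2
After op 5 (type): buf='dog' undo_depth=1 redo_depth=0
After op 6 (type): buf='dogdog' undo_depth=2 redo_depth=0
After op 7 (undo): buf='dog' undo_depth=1 redo_depth=1
After op 8 (delete): buf='do' undo_depth=2 redo_depth=0
After op 9 (undo): buf='dog' undo_depth=1 redo_depth=1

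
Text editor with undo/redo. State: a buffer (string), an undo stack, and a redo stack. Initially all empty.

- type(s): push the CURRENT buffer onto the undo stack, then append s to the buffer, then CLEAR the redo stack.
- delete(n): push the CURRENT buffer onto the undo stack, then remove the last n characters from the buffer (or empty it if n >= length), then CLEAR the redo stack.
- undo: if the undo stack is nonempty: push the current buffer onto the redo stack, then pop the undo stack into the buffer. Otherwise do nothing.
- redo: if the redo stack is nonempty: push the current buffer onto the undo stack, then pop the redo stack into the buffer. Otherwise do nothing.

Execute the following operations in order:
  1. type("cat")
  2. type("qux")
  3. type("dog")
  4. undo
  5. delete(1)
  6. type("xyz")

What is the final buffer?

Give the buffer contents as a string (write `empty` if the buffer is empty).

After op 1 (type): buf='cat' undo_depth=1 redo_depth=0
After op 2 (type): buf='catqux' undo_depth=2 redo_depth=0
After op 3 (type): buf='catquxdog' undo_depth=3 redo_depth=0
After op 4 (undo): buf='catqux' undo_depth=2 redo_depth=1
After op 5 (delete): buf='catqu' undo_depth=3 redo_depth=0
After op 6 (type): buf='catquxyz' undo_depth=4 redo_depth=0

Answer: catquxyz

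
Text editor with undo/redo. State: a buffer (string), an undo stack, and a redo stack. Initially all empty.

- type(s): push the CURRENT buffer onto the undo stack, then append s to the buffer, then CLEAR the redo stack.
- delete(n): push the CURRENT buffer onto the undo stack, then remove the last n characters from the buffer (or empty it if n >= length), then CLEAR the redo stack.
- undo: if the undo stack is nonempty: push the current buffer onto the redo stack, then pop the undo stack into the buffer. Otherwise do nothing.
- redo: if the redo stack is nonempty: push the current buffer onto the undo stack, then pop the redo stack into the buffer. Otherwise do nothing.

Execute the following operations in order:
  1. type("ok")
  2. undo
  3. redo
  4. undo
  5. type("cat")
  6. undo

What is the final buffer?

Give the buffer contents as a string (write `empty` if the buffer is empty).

After op 1 (type): buf='ok' undo_depth=1 redo_depth=0
After op 2 (undo): buf='(empty)' undo_depth=0 redo_depth=1
After op 3 (redo): buf='ok' undo_depth=1 redo_depth=0
After op 4 (undo): buf='(empty)' undo_depth=0 redo_depth=1
After op 5 (type): buf='cat' undo_depth=1 redo_depth=0
After op 6 (undo): buf='(empty)' undo_depth=0 redo_depth=1

Answer: empty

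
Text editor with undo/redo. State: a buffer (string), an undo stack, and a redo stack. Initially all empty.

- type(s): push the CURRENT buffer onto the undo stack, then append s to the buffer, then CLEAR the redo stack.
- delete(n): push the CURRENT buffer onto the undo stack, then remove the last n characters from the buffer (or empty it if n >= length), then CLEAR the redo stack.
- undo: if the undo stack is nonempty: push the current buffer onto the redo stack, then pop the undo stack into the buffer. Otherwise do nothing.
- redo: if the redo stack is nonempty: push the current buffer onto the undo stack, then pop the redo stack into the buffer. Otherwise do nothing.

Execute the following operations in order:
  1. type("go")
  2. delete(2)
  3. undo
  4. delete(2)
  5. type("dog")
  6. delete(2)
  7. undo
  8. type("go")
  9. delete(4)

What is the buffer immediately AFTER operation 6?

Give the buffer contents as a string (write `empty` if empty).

After op 1 (type): buf='go' undo_depth=1 redo_depth=0
After op 2 (delete): buf='(empty)' undo_depth=2 redo_depth=0
After op 3 (undo): buf='go' undo_depth=1 redo_depth=1
After op 4 (delete): buf='(empty)' undo_depth=2 redo_depth=0
After op 5 (type): buf='dog' undo_depth=3 redo_depth=0
After op 6 (delete): buf='d' undo_depth=4 redo_depth=0

Answer: d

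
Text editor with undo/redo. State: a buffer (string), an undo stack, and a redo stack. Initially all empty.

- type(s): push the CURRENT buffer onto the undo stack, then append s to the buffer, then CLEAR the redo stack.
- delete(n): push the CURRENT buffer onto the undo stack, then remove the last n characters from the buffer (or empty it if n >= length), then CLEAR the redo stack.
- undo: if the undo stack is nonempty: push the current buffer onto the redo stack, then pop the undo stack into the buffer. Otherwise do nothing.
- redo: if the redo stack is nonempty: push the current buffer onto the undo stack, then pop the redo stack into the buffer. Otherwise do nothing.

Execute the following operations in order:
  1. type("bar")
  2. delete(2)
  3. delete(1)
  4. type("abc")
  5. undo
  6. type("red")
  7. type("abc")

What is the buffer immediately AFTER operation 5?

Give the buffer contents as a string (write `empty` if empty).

Answer: empty

Derivation:
After op 1 (type): buf='bar' undo_depth=1 redo_depth=0
After op 2 (delete): buf='b' undo_depth=2 redo_depth=0
After op 3 (delete): buf='(empty)' undo_depth=3 redo_depth=0
After op 4 (type): buf='abc' undo_depth=4 redo_depth=0
After op 5 (undo): buf='(empty)' undo_depth=3 redo_depth=1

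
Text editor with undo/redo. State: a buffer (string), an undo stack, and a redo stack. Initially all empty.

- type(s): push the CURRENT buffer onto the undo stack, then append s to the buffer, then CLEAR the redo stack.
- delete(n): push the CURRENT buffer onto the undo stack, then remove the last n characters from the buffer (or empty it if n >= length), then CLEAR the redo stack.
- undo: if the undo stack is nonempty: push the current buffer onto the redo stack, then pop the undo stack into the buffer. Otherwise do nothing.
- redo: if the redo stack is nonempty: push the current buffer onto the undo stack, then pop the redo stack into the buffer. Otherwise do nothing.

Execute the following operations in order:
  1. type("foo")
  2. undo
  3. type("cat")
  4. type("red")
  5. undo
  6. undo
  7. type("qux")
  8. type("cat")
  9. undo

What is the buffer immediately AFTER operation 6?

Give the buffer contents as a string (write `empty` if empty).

Answer: empty

Derivation:
After op 1 (type): buf='foo' undo_depth=1 redo_depth=0
After op 2 (undo): buf='(empty)' undo_depth=0 redo_depth=1
After op 3 (type): buf='cat' undo_depth=1 redo_depth=0
After op 4 (type): buf='catred' undo_depth=2 redo_depth=0
After op 5 (undo): buf='cat' undo_depth=1 redo_depth=1
After op 6 (undo): buf='(empty)' undo_depth=0 redo_depth=2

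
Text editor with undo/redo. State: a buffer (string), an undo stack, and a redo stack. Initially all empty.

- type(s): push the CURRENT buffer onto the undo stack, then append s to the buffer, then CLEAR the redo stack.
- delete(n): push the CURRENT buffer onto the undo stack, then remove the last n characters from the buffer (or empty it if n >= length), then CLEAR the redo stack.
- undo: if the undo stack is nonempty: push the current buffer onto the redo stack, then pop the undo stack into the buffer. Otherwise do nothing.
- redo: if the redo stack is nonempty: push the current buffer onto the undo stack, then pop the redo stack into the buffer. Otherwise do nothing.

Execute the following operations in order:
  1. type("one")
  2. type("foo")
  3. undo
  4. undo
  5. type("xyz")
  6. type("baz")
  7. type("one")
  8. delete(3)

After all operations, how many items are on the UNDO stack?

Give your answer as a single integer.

After op 1 (type): buf='one' undo_depth=1 redo_depth=0
After op 2 (type): buf='onefoo' undo_depth=2 redo_depth=0
After op 3 (undo): buf='one' undo_depth=1 redo_depth=1
After op 4 (undo): buf='(empty)' undo_depth=0 redo_depth=2
After op 5 (type): buf='xyz' undo_depth=1 redo_depth=0
After op 6 (type): buf='xyzbaz' undo_depth=2 redo_depth=0
After op 7 (type): buf='xyzbazone' undo_depth=3 redo_depth=0
After op 8 (delete): buf='xyzbaz' undo_depth=4 redo_depth=0

Answer: 4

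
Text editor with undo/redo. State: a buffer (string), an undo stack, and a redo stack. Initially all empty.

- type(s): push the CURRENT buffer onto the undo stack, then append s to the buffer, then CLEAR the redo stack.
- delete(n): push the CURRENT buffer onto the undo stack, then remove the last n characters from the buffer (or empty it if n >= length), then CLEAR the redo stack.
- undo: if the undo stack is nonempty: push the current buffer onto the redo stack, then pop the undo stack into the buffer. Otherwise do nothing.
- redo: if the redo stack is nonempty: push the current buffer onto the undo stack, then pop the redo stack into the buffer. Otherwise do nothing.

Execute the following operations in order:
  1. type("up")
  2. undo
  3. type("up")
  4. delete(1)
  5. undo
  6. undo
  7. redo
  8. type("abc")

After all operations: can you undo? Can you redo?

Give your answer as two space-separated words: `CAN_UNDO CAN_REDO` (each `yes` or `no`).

After op 1 (type): buf='up' undo_depth=1 redo_depth=0
After op 2 (undo): buf='(empty)' undo_depth=0 redo_depth=1
After op 3 (type): buf='up' undo_depth=1 redo_depth=0
After op 4 (delete): buf='u' undo_depth=2 redo_depth=0
After op 5 (undo): buf='up' undo_depth=1 redo_depth=1
After op 6 (undo): buf='(empty)' undo_depth=0 redo_depth=2
After op 7 (redo): buf='up' undo_depth=1 redo_depth=1
After op 8 (type): buf='upabc' undo_depth=2 redo_depth=0

Answer: yes no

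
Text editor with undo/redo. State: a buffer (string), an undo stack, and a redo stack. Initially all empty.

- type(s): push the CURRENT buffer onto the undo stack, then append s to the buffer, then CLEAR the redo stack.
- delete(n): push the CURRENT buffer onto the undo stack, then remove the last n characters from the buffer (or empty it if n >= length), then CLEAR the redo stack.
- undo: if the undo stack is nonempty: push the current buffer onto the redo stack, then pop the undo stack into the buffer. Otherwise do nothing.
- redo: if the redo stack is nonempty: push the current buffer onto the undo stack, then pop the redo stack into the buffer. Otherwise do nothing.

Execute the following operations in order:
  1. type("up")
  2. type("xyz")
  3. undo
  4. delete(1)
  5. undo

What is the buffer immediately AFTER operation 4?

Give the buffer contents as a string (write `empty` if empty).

After op 1 (type): buf='up' undo_depth=1 redo_depth=0
After op 2 (type): buf='upxyz' undo_depth=2 redo_depth=0
After op 3 (undo): buf='up' undo_depth=1 redo_depth=1
After op 4 (delete): buf='u' undo_depth=2 redo_depth=0

Answer: u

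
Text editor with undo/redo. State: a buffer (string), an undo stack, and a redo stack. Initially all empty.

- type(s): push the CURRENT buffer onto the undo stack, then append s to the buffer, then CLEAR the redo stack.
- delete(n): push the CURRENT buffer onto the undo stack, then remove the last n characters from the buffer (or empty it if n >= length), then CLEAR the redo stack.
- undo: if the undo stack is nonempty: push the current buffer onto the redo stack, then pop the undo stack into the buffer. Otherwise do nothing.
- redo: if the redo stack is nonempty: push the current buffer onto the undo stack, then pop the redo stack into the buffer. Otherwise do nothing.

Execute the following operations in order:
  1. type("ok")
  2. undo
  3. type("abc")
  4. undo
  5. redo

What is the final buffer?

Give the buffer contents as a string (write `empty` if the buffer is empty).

Answer: abc

Derivation:
After op 1 (type): buf='ok' undo_depth=1 redo_depth=0
After op 2 (undo): buf='(empty)' undo_depth=0 redo_depth=1
After op 3 (type): buf='abc' undo_depth=1 redo_depth=0
After op 4 (undo): buf='(empty)' undo_depth=0 redo_depth=1
After op 5 (redo): buf='abc' undo_depth=1 redo_depth=0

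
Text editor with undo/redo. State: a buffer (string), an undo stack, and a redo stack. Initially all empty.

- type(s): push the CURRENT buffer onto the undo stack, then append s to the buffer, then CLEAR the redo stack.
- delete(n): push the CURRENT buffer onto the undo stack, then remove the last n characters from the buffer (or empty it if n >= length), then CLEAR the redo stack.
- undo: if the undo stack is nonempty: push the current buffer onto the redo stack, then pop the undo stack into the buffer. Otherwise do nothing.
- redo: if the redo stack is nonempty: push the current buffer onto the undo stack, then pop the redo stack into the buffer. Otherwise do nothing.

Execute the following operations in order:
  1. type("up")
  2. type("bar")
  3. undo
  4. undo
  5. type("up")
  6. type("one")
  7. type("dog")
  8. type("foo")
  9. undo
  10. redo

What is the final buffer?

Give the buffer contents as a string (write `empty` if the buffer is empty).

Answer: uponedogfoo

Derivation:
After op 1 (type): buf='up' undo_depth=1 redo_depth=0
After op 2 (type): buf='upbar' undo_depth=2 redo_depth=0
After op 3 (undo): buf='up' undo_depth=1 redo_depth=1
After op 4 (undo): buf='(empty)' undo_depth=0 redo_depth=2
After op 5 (type): buf='up' undo_depth=1 redo_depth=0
After op 6 (type): buf='upone' undo_depth=2 redo_depth=0
After op 7 (type): buf='uponedog' undo_depth=3 redo_depth=0
After op 8 (type): buf='uponedogfoo' undo_depth=4 redo_depth=0
After op 9 (undo): buf='uponedog' undo_depth=3 redo_depth=1
After op 10 (redo): buf='uponedogfoo' undo_depth=4 redo_depth=0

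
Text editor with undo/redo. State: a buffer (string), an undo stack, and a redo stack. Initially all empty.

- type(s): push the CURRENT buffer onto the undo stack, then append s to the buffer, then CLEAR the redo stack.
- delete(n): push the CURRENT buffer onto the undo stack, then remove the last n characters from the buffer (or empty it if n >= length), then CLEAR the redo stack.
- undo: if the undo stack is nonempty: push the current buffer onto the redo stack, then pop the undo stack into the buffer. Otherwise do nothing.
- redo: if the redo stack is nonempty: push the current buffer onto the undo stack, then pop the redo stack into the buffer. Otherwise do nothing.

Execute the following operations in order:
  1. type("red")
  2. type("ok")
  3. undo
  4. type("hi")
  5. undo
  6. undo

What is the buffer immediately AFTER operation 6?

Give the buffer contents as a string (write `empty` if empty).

Answer: empty

Derivation:
After op 1 (type): buf='red' undo_depth=1 redo_depth=0
After op 2 (type): buf='redok' undo_depth=2 redo_depth=0
After op 3 (undo): buf='red' undo_depth=1 redo_depth=1
After op 4 (type): buf='redhi' undo_depth=2 redo_depth=0
After op 5 (undo): buf='red' undo_depth=1 redo_depth=1
After op 6 (undo): buf='(empty)' undo_depth=0 redo_depth=2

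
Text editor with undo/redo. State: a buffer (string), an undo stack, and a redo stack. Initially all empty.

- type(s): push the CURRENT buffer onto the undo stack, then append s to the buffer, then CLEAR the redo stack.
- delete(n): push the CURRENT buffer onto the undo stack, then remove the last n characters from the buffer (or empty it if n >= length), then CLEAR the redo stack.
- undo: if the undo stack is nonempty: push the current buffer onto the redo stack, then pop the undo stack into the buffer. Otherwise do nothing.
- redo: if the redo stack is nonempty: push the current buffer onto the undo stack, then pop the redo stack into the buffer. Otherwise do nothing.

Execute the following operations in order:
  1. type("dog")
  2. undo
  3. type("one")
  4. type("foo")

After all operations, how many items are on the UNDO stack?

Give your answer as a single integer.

After op 1 (type): buf='dog' undo_depth=1 redo_depth=0
After op 2 (undo): buf='(empty)' undo_depth=0 redo_depth=1
After op 3 (type): buf='one' undo_depth=1 redo_depth=0
After op 4 (type): buf='onefoo' undo_depth=2 redo_depth=0

Answer: 2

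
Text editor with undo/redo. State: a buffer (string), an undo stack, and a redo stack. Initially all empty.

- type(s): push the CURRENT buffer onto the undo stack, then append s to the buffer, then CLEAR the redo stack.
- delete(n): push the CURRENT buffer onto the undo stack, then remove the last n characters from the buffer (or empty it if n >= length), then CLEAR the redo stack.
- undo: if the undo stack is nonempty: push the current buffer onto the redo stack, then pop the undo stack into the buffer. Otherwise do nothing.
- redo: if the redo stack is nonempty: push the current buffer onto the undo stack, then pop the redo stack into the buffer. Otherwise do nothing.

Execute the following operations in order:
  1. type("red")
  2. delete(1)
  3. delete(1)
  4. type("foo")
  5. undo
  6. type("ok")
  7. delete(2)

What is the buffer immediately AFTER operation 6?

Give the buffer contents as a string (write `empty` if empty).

Answer: rok

Derivation:
After op 1 (type): buf='red' undo_depth=1 redo_depth=0
After op 2 (delete): buf='re' undo_depth=2 redo_depth=0
After op 3 (delete): buf='r' undo_depth=3 redo_depth=0
After op 4 (type): buf='rfoo' undo_depth=4 redo_depth=0
After op 5 (undo): buf='r' undo_depth=3 redo_depth=1
After op 6 (type): buf='rok' undo_depth=4 redo_depth=0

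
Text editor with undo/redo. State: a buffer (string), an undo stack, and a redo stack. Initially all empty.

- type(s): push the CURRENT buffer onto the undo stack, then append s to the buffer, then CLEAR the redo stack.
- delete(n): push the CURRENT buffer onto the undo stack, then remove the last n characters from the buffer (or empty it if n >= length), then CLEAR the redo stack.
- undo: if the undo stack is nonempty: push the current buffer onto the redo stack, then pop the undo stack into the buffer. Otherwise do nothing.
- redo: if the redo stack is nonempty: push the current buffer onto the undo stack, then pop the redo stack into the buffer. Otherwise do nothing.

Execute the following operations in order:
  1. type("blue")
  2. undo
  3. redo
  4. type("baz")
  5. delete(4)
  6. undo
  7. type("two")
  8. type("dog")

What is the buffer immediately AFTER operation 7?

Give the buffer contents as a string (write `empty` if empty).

After op 1 (type): buf='blue' undo_depth=1 redo_depth=0
After op 2 (undo): buf='(empty)' undo_depth=0 redo_depth=1
After op 3 (redo): buf='blue' undo_depth=1 redo_depth=0
After op 4 (type): buf='bluebaz' undo_depth=2 redo_depth=0
After op 5 (delete): buf='blu' undo_depth=3 redo_depth=0
After op 6 (undo): buf='bluebaz' undo_depth=2 redo_depth=1
After op 7 (type): buf='bluebaztwo' undo_depth=3 redo_depth=0

Answer: bluebaztwo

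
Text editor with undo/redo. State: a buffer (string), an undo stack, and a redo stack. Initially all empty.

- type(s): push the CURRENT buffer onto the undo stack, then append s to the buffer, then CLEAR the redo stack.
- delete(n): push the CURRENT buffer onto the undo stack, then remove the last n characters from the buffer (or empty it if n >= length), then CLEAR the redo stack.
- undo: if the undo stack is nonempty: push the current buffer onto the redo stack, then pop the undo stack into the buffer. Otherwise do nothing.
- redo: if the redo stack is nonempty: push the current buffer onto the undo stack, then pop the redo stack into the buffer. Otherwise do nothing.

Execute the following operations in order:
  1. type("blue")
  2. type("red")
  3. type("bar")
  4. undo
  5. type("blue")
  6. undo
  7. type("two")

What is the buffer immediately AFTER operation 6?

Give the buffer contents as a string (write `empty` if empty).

After op 1 (type): buf='blue' undo_depth=1 redo_depth=0
After op 2 (type): buf='bluered' undo_depth=2 redo_depth=0
After op 3 (type): buf='blueredbar' undo_depth=3 redo_depth=0
After op 4 (undo): buf='bluered' undo_depth=2 redo_depth=1
After op 5 (type): buf='blueredblue' undo_depth=3 redo_depth=0
After op 6 (undo): buf='bluered' undo_depth=2 redo_depth=1

Answer: bluered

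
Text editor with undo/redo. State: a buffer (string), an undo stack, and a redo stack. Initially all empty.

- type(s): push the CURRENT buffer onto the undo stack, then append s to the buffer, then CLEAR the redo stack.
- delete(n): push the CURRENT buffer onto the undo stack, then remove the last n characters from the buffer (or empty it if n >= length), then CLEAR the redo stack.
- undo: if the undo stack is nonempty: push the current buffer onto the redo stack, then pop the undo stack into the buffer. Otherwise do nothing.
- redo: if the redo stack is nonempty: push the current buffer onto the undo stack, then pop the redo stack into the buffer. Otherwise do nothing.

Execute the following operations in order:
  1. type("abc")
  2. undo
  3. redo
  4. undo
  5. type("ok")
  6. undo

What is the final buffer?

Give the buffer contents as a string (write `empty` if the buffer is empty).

Answer: empty

Derivation:
After op 1 (type): buf='abc' undo_depth=1 redo_depth=0
After op 2 (undo): buf='(empty)' undo_depth=0 redo_depth=1
After op 3 (redo): buf='abc' undo_depth=1 redo_depth=0
After op 4 (undo): buf='(empty)' undo_depth=0 redo_depth=1
After op 5 (type): buf='ok' undo_depth=1 redo_depth=0
After op 6 (undo): buf='(empty)' undo_depth=0 redo_depth=1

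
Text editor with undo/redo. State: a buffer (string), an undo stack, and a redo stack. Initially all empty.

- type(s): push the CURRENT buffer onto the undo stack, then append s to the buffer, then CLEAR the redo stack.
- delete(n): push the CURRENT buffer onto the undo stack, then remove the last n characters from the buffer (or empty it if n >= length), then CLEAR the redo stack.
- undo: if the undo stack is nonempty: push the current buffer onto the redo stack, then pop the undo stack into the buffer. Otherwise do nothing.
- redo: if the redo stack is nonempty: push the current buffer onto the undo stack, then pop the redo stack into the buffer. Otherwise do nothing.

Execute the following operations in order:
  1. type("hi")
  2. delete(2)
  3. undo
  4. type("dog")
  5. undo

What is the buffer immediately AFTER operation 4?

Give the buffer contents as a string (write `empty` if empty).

After op 1 (type): buf='hi' undo_depth=1 redo_depth=0
After op 2 (delete): buf='(empty)' undo_depth=2 redo_depth=0
After op 3 (undo): buf='hi' undo_depth=1 redo_depth=1
After op 4 (type): buf='hidog' undo_depth=2 redo_depth=0

Answer: hidog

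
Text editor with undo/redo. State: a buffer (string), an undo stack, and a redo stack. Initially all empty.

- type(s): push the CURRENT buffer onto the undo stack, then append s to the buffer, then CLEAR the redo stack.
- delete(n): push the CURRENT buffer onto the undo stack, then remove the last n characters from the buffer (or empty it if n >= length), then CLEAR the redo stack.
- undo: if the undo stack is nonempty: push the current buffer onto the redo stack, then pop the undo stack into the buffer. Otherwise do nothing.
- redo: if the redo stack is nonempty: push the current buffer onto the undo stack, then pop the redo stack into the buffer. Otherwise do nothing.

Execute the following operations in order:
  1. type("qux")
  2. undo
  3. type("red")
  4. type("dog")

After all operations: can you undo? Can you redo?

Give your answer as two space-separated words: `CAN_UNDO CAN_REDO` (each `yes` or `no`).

Answer: yes no

Derivation:
After op 1 (type): buf='qux' undo_depth=1 redo_depth=0
After op 2 (undo): buf='(empty)' undo_depth=0 redo_depth=1
After op 3 (type): buf='red' undo_depth=1 redo_depth=0
After op 4 (type): buf='reddog' undo_depth=2 redo_depth=0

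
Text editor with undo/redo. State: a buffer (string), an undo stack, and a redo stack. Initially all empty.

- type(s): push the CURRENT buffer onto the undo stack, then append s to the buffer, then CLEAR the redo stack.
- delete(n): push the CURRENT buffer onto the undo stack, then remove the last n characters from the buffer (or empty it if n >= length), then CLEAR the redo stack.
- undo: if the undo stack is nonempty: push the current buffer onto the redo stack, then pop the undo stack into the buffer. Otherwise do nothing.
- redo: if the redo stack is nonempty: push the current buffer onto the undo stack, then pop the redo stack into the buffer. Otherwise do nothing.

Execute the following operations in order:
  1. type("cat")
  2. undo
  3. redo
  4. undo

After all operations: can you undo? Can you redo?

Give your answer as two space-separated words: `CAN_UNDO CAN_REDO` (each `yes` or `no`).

Answer: no yes

Derivation:
After op 1 (type): buf='cat' undo_depth=1 redo_depth=0
After op 2 (undo): buf='(empty)' undo_depth=0 redo_depth=1
After op 3 (redo): buf='cat' undo_depth=1 redo_depth=0
After op 4 (undo): buf='(empty)' undo_depth=0 redo_depth=1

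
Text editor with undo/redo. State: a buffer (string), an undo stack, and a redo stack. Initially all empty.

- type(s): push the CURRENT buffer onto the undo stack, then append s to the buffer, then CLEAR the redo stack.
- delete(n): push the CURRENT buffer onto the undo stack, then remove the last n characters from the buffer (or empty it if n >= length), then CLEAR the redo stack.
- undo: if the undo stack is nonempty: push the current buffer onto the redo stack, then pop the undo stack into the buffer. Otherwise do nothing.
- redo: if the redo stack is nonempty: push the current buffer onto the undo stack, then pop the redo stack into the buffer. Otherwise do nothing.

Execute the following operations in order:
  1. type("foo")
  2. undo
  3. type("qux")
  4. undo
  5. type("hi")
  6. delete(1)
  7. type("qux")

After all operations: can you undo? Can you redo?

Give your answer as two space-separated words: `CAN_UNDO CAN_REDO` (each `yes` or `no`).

After op 1 (type): buf='foo' undo_depth=1 redo_depth=0
After op 2 (undo): buf='(empty)' undo_depth=0 redo_depth=1
After op 3 (type): buf='qux' undo_depth=1 redo_depth=0
After op 4 (undo): buf='(empty)' undo_depth=0 redo_depth=1
After op 5 (type): buf='hi' undo_depth=1 redo_depth=0
After op 6 (delete): buf='h' undo_depth=2 redo_depth=0
After op 7 (type): buf='hqux' undo_depth=3 redo_depth=0

Answer: yes no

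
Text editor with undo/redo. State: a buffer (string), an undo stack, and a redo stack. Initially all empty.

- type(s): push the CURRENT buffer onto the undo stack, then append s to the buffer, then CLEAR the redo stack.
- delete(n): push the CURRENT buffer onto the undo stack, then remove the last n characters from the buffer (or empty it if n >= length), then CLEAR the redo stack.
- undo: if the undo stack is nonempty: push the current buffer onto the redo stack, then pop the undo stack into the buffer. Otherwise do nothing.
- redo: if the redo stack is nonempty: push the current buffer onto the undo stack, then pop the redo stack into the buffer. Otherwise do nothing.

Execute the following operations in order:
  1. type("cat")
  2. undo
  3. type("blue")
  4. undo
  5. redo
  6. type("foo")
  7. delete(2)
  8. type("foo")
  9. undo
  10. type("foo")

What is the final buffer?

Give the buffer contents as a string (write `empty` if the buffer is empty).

Answer: blueffoo

Derivation:
After op 1 (type): buf='cat' undo_depth=1 redo_depth=0
After op 2 (undo): buf='(empty)' undo_depth=0 redo_depth=1
After op 3 (type): buf='blue' undo_depth=1 redo_depth=0
After op 4 (undo): buf='(empty)' undo_depth=0 redo_depth=1
After op 5 (redo): buf='blue' undo_depth=1 redo_depth=0
After op 6 (type): buf='bluefoo' undo_depth=2 redo_depth=0
After op 7 (delete): buf='bluef' undo_depth=3 redo_depth=0
After op 8 (type): buf='blueffoo' undo_depth=4 redo_depth=0
After op 9 (undo): buf='bluef' undo_depth=3 redo_depth=1
After op 10 (type): buf='blueffoo' undo_depth=4 redo_depth=0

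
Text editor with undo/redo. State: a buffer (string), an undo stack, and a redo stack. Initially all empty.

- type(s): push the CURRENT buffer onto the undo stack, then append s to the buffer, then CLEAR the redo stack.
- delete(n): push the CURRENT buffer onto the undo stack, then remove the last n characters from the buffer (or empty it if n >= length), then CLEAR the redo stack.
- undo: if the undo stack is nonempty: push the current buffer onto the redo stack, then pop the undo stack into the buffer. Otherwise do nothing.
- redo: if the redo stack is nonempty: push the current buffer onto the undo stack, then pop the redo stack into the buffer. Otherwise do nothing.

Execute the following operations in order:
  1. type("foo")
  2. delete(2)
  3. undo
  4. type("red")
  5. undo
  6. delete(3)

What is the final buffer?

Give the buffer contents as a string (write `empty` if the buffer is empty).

After op 1 (type): buf='foo' undo_depth=1 redo_depth=0
After op 2 (delete): buf='f' undo_depth=2 redo_depth=0
After op 3 (undo): buf='foo' undo_depth=1 redo_depth=1
After op 4 (type): buf='foored' undo_depth=2 redo_depth=0
After op 5 (undo): buf='foo' undo_depth=1 redo_depth=1
After op 6 (delete): buf='(empty)' undo_depth=2 redo_depth=0

Answer: empty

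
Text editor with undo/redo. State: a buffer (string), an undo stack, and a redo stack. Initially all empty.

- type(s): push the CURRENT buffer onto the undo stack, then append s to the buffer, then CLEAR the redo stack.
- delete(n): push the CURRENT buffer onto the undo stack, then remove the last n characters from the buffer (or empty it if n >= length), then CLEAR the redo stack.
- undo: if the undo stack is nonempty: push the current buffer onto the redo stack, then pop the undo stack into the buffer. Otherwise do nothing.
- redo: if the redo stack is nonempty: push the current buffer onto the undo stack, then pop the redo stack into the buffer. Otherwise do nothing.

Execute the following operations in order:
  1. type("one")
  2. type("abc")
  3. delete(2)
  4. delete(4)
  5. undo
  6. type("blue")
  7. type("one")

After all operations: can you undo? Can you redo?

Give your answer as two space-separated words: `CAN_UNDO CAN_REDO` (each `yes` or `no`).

Answer: yes no

Derivation:
After op 1 (type): buf='one' undo_depth=1 redo_depth=0
After op 2 (type): buf='oneabc' undo_depth=2 redo_depth=0
After op 3 (delete): buf='onea' undo_depth=3 redo_depth=0
After op 4 (delete): buf='(empty)' undo_depth=4 redo_depth=0
After op 5 (undo): buf='onea' undo_depth=3 redo_depth=1
After op 6 (type): buf='oneablue' undo_depth=4 redo_depth=0
After op 7 (type): buf='oneablueone' undo_depth=5 redo_depth=0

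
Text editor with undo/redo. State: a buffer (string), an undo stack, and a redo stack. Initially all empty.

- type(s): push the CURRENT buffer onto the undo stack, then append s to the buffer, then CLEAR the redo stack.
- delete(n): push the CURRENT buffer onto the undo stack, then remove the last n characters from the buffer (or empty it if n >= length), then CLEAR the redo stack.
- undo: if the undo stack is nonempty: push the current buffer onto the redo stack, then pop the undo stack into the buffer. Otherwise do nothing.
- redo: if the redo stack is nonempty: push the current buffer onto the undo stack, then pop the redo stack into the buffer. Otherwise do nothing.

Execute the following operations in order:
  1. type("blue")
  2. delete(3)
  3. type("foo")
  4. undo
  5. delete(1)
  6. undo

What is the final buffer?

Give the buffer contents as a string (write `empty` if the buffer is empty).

After op 1 (type): buf='blue' undo_depth=1 redo_depth=0
After op 2 (delete): buf='b' undo_depth=2 redo_depth=0
After op 3 (type): buf='bfoo' undo_depth=3 redo_depth=0
After op 4 (undo): buf='b' undo_depth=2 redo_depth=1
After op 5 (delete): buf='(empty)' undo_depth=3 redo_depth=0
After op 6 (undo): buf='b' undo_depth=2 redo_depth=1

Answer: b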